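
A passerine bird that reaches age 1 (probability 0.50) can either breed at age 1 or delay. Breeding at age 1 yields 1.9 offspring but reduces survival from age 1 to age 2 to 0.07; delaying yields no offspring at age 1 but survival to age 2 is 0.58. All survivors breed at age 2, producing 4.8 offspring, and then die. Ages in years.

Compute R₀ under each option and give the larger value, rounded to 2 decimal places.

1.39

breed at age 1: R₀ = 0.50 × (1.9 + 0.07 × 4.8) = 0.50 × 2.2360 = 1.1180
delay to age 2: R₀ = 0.50 × (0.58 × 4.8) = 0.50 × 2.7840 = 1.3920
Higher: delay to age 2 (1.3920).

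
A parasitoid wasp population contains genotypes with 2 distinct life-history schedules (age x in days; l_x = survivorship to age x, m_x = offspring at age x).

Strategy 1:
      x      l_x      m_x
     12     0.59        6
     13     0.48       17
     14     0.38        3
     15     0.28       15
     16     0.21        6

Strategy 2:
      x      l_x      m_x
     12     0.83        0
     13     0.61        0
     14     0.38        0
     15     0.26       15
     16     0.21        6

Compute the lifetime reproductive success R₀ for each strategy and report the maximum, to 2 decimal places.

18.30

Strategy 1: R₀ = 0.59×6 + 0.48×17 + 0.38×3 + 0.28×15 + 0.21×6 = 18.3000
Strategy 2: R₀ = 0.83×0 + 0.61×0 + 0.38×0 + 0.26×15 + 0.21×6 = 5.1600
Highest R₀: strategy 1 with 18.3000.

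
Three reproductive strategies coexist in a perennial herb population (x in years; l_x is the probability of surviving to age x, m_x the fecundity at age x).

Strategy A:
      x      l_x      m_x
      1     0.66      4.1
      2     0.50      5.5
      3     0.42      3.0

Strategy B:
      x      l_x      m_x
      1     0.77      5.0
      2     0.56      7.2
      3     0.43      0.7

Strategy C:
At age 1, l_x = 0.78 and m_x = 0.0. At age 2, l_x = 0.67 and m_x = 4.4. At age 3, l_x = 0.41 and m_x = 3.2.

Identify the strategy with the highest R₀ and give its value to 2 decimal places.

8.18

Strategy A: R₀ = 0.66×4.1 + 0.50×5.5 + 0.42×3.0 = 6.7160
Strategy B: R₀ = 0.77×5.0 + 0.56×7.2 + 0.43×0.7 = 8.1830
Strategy C: R₀ = 0.78×0.0 + 0.67×4.4 + 0.41×3.2 = 4.2600
Highest R₀: strategy B with 8.1830.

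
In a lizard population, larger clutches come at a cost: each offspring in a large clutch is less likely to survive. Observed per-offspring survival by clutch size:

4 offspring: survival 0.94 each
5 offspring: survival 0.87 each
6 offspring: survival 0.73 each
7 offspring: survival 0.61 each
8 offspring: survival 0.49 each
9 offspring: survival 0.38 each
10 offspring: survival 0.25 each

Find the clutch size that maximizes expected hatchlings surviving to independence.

Expected hatchlings surviving to independence = c × s(c):
  c=4: 4 × 0.94 = 3.760
  c=5: 5 × 0.87 = 4.350
  c=6: 6 × 0.73 = 4.380
  c=7: 7 × 0.61 = 4.270
  c=8: 8 × 0.49 = 3.920
  c=9: 9 × 0.38 = 3.420
  c=10: 10 × 0.25 = 2.500
Maximum at c = 6 (4.380 hatchlings surviving to independence).

6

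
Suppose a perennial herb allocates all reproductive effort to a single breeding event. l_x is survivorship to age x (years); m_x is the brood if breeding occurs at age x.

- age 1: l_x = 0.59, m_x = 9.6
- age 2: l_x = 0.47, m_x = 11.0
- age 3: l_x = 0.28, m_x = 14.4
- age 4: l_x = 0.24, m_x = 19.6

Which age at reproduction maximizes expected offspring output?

Expected offspring if breeding at age x = l_x × m_x:
  age 1: 0.59 × 9.6 = 5.664
  age 2: 0.47 × 11.0 = 5.170
  age 3: 0.28 × 14.4 = 4.032
  age 4: 0.24 × 19.6 = 4.704
Maximum at age 1 (5.664).

1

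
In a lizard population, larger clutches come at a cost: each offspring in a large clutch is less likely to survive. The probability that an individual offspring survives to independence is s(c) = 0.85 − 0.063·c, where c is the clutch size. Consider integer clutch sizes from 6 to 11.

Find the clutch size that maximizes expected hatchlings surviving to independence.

Expected hatchlings surviving to independence = c × s(c):
  c=6: 6 × 0.472 = 2.832
  c=7: 7 × 0.409 = 2.863
  c=8: 8 × 0.346 = 2.768
  c=9: 9 × 0.283 = 2.547
  c=10: 10 × 0.220 = 2.200
  c=11: 11 × 0.157 = 1.727
Maximum at c = 7 (2.863 hatchlings surviving to independence).

7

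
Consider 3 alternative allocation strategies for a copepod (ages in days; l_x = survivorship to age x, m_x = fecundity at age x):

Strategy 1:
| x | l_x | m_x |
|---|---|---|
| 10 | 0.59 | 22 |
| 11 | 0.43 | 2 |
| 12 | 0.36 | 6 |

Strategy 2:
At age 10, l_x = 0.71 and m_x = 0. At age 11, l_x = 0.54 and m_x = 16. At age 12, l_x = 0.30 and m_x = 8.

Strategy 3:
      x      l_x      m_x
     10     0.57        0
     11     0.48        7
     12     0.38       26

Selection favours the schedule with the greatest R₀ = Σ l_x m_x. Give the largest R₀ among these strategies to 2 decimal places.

16.00

Strategy 1: R₀ = 0.59×22 + 0.43×2 + 0.36×6 = 16.0000
Strategy 2: R₀ = 0.71×0 + 0.54×16 + 0.30×8 = 11.0400
Strategy 3: R₀ = 0.57×0 + 0.48×7 + 0.38×26 = 13.2400
Highest R₀: strategy 1 with 16.0000.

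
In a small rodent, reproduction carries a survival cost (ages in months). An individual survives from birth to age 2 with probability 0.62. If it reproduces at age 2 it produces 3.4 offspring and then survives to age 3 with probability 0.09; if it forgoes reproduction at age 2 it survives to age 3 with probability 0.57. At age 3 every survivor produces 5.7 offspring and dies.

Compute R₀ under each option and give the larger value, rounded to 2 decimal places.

breed at age 2: R₀ = 0.62 × (3.4 + 0.09 × 5.7) = 0.62 × 3.9130 = 2.4261
delay to age 3: R₀ = 0.62 × (0.57 × 5.7) = 0.62 × 3.2490 = 2.0144
Higher: breed at age 2 (2.4261).

2.43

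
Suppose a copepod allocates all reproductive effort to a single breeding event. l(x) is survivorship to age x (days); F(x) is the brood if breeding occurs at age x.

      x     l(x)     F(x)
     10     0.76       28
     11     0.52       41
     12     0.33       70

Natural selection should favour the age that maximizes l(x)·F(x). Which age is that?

Expected offspring if breeding at age x = l(x) × F(x):
  age 10: 0.76 × 28 = 21.280
  age 11: 0.52 × 41 = 21.320
  age 12: 0.33 × 70 = 23.100
Maximum at age 12 (23.100).

12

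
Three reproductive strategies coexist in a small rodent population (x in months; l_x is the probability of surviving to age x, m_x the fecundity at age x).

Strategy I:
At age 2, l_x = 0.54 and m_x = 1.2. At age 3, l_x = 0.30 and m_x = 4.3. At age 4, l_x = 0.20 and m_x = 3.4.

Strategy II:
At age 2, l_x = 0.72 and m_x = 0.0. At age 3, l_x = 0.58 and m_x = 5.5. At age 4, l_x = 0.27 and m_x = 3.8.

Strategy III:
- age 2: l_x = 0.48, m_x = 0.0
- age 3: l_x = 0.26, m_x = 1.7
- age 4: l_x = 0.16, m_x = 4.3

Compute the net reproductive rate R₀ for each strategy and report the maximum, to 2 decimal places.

Strategy I: R₀ = 0.54×1.2 + 0.30×4.3 + 0.20×3.4 = 2.6180
Strategy II: R₀ = 0.72×0.0 + 0.58×5.5 + 0.27×3.8 = 4.2160
Strategy III: R₀ = 0.48×0.0 + 0.26×1.7 + 0.16×4.3 = 1.1300
Highest R₀: strategy II with 4.2160.

4.22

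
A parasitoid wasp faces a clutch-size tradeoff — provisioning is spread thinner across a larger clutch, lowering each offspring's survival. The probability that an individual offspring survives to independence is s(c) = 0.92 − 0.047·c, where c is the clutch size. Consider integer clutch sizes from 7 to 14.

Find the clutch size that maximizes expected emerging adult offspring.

10

Expected emerging adult offspring = c × s(c):
  c=7: 7 × 0.591 = 4.137
  c=8: 8 × 0.544 = 4.352
  c=9: 9 × 0.497 = 4.473
  c=10: 10 × 0.450 = 4.500
  c=11: 11 × 0.403 = 4.433
  c=12: 12 × 0.356 = 4.272
  c=13: 13 × 0.309 = 4.017
  c=14: 14 × 0.262 = 3.668
Maximum at c = 10 (4.500 emerging adult offspring).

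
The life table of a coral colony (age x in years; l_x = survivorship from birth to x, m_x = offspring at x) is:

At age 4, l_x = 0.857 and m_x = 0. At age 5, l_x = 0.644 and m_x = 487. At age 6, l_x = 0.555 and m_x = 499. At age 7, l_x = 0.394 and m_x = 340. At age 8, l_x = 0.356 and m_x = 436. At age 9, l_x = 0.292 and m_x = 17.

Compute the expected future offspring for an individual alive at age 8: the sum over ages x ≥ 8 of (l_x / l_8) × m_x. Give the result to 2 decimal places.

449.94

l_8 = 0.356. Conditional survival from age 8 to x is l_x / l_8.
  x=8: (0.356/0.356) × 436 = 436.0000
  x=9: (0.292/0.356) × 17 = 13.9438
Sum = 436.0000 + 13.9438 = 449.9438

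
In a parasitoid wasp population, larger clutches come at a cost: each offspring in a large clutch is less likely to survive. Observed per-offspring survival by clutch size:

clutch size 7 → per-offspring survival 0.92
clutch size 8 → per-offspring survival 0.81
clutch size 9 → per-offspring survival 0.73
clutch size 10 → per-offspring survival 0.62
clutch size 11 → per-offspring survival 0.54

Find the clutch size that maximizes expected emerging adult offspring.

9

Expected emerging adult offspring = c × s(c):
  c=7: 7 × 0.92 = 6.440
  c=8: 8 × 0.81 = 6.480
  c=9: 9 × 0.73 = 6.570
  c=10: 10 × 0.62 = 6.200
  c=11: 11 × 0.54 = 5.940
Maximum at c = 9 (6.570 emerging adult offspring).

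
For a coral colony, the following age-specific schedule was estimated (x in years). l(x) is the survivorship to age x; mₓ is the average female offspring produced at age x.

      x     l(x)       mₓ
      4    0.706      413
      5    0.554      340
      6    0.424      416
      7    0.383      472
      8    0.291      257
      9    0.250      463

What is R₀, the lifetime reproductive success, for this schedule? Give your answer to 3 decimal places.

R₀ = Σ l(x) mₓ:
  age 4: 0.706 × 413 = 291.5780
  age 5: 0.554 × 340 = 188.3600
  age 6: 0.424 × 416 = 176.3840
  age 7: 0.383 × 472 = 180.7760
  age 8: 0.291 × 257 = 74.7870
  age 9: 0.250 × 463 = 115.7500
R₀ = 291.5780 + 188.3600 + 176.3840 + 180.7760 + 74.7870 + 115.7500 = 1027.6350

1027.635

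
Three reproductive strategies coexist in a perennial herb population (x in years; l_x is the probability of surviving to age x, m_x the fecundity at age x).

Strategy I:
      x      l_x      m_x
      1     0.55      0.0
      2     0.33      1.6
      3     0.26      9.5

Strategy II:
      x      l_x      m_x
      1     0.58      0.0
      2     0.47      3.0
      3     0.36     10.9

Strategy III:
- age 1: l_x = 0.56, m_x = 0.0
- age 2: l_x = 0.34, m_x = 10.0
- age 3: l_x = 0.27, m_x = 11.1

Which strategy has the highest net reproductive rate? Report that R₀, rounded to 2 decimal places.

6.40

Strategy I: R₀ = 0.55×0.0 + 0.33×1.6 + 0.26×9.5 = 2.9980
Strategy II: R₀ = 0.58×0.0 + 0.47×3.0 + 0.36×10.9 = 5.3340
Strategy III: R₀ = 0.56×0.0 + 0.34×10.0 + 0.27×11.1 = 6.3970
Highest R₀: strategy III with 6.3970.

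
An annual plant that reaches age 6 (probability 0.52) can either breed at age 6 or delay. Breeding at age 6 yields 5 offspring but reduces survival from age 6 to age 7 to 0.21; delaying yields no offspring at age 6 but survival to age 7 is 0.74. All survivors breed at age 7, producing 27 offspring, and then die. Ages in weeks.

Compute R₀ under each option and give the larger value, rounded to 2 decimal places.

10.39

breed at age 6: R₀ = 0.52 × (5 + 0.21 × 27) = 0.52 × 10.6700 = 5.5484
delay to age 7: R₀ = 0.52 × (0.74 × 27) = 0.52 × 19.9800 = 10.3896
Higher: delay to age 7 (10.3896).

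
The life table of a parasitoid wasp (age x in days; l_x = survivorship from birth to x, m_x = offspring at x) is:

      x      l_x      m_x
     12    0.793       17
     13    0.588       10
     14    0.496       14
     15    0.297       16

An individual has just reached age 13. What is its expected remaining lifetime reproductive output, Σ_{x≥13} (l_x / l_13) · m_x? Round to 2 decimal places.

29.89

l_13 = 0.588. Conditional survival from age 13 to x is l_x / l_13.
  x=13: (0.588/0.588) × 10 = 10.0000
  x=14: (0.496/0.588) × 14 = 11.8095
  x=15: (0.297/0.588) × 16 = 8.0816
Sum = 10.0000 + 11.8095 + 8.0816 = 29.8912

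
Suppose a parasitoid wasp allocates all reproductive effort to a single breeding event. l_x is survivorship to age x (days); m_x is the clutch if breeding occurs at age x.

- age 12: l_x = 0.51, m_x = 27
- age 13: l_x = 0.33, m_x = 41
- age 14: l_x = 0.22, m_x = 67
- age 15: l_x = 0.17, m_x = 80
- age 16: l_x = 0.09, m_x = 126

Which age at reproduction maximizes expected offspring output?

Expected offspring if breeding at age x = l_x × m_x:
  age 12: 0.51 × 27 = 13.770
  age 13: 0.33 × 41 = 13.530
  age 14: 0.22 × 67 = 14.740
  age 15: 0.17 × 80 = 13.600
  age 16: 0.09 × 126 = 11.340
Maximum at age 14 (14.740).

14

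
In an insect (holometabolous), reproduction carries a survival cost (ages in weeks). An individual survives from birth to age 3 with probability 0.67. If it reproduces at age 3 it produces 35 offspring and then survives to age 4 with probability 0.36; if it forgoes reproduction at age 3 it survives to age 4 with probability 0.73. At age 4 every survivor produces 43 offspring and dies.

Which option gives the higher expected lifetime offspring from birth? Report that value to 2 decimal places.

breed at age 3: R₀ = 0.67 × (35 + 0.36 × 43) = 0.67 × 50.4800 = 33.8216
delay to age 4: R₀ = 0.67 × (0.73 × 43) = 0.67 × 31.3900 = 21.0313
Higher: breed at age 3 (33.8216).

33.82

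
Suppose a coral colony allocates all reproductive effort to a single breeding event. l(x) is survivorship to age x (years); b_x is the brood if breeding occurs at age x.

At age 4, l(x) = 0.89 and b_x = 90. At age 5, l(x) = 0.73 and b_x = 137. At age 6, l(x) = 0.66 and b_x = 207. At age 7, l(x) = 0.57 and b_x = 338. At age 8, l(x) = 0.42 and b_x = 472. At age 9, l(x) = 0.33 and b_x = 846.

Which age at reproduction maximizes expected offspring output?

Expected offspring if breeding at age x = l(x) × b_x:
  age 4: 0.89 × 90 = 80.100
  age 5: 0.73 × 137 = 100.010
  age 6: 0.66 × 207 = 136.620
  age 7: 0.57 × 338 = 192.660
  age 8: 0.42 × 472 = 198.240
  age 9: 0.33 × 846 = 279.180
Maximum at age 9 (279.180).

9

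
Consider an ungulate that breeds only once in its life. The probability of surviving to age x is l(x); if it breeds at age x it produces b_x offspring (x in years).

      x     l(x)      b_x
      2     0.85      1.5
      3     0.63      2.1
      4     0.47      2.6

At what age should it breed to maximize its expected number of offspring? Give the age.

3

Expected offspring if breeding at age x = l(x) × b_x:
  age 2: 0.85 × 1.5 = 1.275
  age 3: 0.63 × 2.1 = 1.323
  age 4: 0.47 × 2.6 = 1.222
Maximum at age 3 (1.323).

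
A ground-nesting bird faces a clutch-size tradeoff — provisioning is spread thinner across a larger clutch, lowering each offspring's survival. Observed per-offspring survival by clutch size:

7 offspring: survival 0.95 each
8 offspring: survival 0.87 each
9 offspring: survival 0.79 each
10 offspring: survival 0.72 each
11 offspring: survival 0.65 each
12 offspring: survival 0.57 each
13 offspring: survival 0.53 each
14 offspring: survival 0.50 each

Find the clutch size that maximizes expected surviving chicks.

Expected surviving chicks = c × s(c):
  c=7: 7 × 0.95 = 6.650
  c=8: 8 × 0.87 = 6.960
  c=9: 9 × 0.79 = 7.110
  c=10: 10 × 0.72 = 7.200
  c=11: 11 × 0.65 = 7.150
  c=12: 12 × 0.57 = 6.840
  c=13: 13 × 0.53 = 6.890
  c=14: 14 × 0.50 = 7.000
Maximum at c = 10 (7.200 surviving chicks).

10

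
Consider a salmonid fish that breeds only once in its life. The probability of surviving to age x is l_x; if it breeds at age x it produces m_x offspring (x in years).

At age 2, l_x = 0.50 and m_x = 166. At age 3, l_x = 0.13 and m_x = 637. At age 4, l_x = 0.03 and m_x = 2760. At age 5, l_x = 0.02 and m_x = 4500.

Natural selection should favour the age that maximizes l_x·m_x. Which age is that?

Expected offspring if breeding at age x = l_x × m_x:
  age 2: 0.50 × 166 = 83.000
  age 3: 0.13 × 637 = 82.810
  age 4: 0.03 × 2760 = 82.800
  age 5: 0.02 × 4500 = 90.000
Maximum at age 5 (90.000).

5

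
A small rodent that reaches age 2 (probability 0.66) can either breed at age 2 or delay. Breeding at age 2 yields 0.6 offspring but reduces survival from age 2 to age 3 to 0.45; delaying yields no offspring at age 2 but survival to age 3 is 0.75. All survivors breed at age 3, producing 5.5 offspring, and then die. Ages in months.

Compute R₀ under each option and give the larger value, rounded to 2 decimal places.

breed at age 2: R₀ = 0.66 × (0.6 + 0.45 × 5.5) = 0.66 × 3.0750 = 2.0295
delay to age 3: R₀ = 0.66 × (0.75 × 5.5) = 0.66 × 4.1250 = 2.7225
Higher: delay to age 3 (2.7225).

2.72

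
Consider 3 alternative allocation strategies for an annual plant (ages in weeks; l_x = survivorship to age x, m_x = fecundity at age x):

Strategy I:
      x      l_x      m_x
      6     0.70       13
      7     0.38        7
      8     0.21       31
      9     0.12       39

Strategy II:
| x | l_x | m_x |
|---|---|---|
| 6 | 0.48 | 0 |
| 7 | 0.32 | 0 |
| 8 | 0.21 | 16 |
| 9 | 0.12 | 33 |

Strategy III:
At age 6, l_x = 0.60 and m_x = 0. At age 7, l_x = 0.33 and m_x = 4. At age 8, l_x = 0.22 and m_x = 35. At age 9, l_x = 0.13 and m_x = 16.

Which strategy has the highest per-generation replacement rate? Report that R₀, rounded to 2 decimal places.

22.95

Strategy I: R₀ = 0.70×13 + 0.38×7 + 0.21×31 + 0.12×39 = 22.9500
Strategy II: R₀ = 0.48×0 + 0.32×0 + 0.21×16 + 0.12×33 = 7.3200
Strategy III: R₀ = 0.60×0 + 0.33×4 + 0.22×35 + 0.13×16 = 11.1000
Highest R₀: strategy I with 22.9500.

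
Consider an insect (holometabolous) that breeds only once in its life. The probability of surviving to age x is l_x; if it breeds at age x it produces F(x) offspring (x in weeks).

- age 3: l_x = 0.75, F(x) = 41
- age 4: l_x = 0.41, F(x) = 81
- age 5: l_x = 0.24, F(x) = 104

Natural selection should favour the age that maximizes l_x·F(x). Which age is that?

Expected offspring if breeding at age x = l_x × F(x):
  age 3: 0.75 × 41 = 30.750
  age 4: 0.41 × 81 = 33.210
  age 5: 0.24 × 104 = 24.960
Maximum at age 4 (33.210).

4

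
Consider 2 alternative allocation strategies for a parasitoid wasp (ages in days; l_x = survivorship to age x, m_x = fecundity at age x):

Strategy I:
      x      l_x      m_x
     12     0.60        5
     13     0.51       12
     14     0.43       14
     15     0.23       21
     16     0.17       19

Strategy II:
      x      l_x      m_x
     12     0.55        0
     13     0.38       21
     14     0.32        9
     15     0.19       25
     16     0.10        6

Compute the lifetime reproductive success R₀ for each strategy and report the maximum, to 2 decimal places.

23.20

Strategy I: R₀ = 0.60×5 + 0.51×12 + 0.43×14 + 0.23×21 + 0.17×19 = 23.2000
Strategy II: R₀ = 0.55×0 + 0.38×21 + 0.32×9 + 0.19×25 + 0.10×6 = 16.2100
Highest R₀: strategy I with 23.2000.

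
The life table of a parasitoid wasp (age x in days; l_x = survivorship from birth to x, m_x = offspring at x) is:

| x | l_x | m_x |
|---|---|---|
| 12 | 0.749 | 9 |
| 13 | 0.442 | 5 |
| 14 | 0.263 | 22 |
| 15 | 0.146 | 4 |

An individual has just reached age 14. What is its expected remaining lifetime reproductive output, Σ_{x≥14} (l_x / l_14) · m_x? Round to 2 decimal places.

l_14 = 0.263. Conditional survival from age 14 to x is l_x / l_14.
  x=14: (0.263/0.263) × 22 = 22.0000
  x=15: (0.146/0.263) × 4 = 2.2205
Sum = 22.0000 + 2.2205 = 24.2205

24.22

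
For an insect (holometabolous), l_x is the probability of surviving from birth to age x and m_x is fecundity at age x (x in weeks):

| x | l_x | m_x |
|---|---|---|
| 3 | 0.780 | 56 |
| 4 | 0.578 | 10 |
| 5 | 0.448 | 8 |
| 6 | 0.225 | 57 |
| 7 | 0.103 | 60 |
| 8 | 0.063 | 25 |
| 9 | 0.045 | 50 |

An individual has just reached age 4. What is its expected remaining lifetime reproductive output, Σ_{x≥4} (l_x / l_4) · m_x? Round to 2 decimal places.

l_4 = 0.578. Conditional survival from age 4 to x is l_x / l_4.
  x=4: (0.578/0.578) × 10 = 10.0000
  x=5: (0.448/0.578) × 8 = 6.2007
  x=6: (0.225/0.578) × 57 = 22.1886
  x=7: (0.103/0.578) × 60 = 10.6920
  x=8: (0.063/0.578) × 25 = 2.7249
  x=9: (0.045/0.578) × 50 = 3.8927
Sum = 10.0000 + 6.2007 + 22.1886 + 10.6920 + 2.7249 + 3.8927 = 55.6990

55.70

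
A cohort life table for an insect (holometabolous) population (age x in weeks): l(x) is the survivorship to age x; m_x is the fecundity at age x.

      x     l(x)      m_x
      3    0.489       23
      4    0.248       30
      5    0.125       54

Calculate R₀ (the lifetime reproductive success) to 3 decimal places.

R₀ = Σ l(x) m_x:
  age 3: 0.489 × 23 = 11.2470
  age 4: 0.248 × 30 = 7.4400
  age 5: 0.125 × 54 = 6.7500
R₀ = 11.2470 + 7.4400 + 6.7500 = 25.4370

25.437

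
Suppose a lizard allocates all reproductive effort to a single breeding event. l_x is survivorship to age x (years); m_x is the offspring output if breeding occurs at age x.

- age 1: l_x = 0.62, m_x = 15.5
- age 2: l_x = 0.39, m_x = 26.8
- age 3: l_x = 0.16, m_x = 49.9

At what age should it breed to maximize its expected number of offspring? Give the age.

2

Expected offspring if breeding at age x = l_x × m_x:
  age 1: 0.62 × 15.5 = 9.610
  age 2: 0.39 × 26.8 = 10.452
  age 3: 0.16 × 49.9 = 7.984
Maximum at age 2 (10.452).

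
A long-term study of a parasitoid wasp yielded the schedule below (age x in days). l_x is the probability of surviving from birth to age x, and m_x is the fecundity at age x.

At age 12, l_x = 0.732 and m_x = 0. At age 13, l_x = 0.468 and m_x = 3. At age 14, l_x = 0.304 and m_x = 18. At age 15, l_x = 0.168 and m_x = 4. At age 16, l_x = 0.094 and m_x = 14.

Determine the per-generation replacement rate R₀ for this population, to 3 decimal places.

8.864

R₀ = Σ l_x m_x:
  age 12: 0.732 × 0 = 0.0000
  age 13: 0.468 × 3 = 1.4040
  age 14: 0.304 × 18 = 5.4720
  age 15: 0.168 × 4 = 0.6720
  age 16: 0.094 × 14 = 1.3160
R₀ = 0.0000 + 1.4040 + 5.4720 + 0.6720 + 1.3160 = 8.8640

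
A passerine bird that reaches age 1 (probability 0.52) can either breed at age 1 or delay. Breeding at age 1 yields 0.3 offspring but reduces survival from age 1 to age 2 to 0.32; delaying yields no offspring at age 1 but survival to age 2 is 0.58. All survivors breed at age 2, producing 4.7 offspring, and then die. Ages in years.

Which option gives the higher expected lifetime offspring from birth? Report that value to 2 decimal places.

breed at age 1: R₀ = 0.52 × (0.3 + 0.32 × 4.7) = 0.52 × 1.8040 = 0.9381
delay to age 2: R₀ = 0.52 × (0.58 × 4.7) = 0.52 × 2.7260 = 1.4175
Higher: delay to age 2 (1.4175).

1.42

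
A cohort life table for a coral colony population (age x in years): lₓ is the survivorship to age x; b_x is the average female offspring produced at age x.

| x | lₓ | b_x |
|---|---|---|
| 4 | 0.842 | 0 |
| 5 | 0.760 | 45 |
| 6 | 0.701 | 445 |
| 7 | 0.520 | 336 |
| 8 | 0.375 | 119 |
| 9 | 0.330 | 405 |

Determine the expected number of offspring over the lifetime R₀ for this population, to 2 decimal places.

R₀ = Σ lₓ b_x:
  age 4: 0.842 × 0 = 0.0000
  age 5: 0.760 × 45 = 34.2000
  age 6: 0.701 × 445 = 311.9450
  age 7: 0.520 × 336 = 174.7200
  age 8: 0.375 × 119 = 44.6250
  age 9: 0.330 × 405 = 133.6500
R₀ = 0.0000 + 34.2000 + 311.9450 + 174.7200 + 44.6250 + 133.6500 = 699.1400

699.14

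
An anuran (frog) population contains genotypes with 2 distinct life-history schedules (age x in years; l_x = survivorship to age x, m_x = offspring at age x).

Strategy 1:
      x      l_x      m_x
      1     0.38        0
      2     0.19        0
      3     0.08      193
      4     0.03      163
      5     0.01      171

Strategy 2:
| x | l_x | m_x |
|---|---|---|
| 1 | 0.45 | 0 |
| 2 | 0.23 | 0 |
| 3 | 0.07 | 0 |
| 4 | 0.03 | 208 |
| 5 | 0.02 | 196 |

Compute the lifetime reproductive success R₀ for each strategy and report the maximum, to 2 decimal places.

22.04

Strategy 1: R₀ = 0.38×0 + 0.19×0 + 0.08×193 + 0.03×163 + 0.01×171 = 22.0400
Strategy 2: R₀ = 0.45×0 + 0.23×0 + 0.07×0 + 0.03×208 + 0.02×196 = 10.1600
Highest R₀: strategy 1 with 22.0400.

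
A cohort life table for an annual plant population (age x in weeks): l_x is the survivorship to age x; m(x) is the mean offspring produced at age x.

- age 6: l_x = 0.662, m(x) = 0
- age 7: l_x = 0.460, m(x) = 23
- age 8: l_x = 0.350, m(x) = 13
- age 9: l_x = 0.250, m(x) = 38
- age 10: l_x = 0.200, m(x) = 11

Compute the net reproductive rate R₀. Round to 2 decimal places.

26.83

R₀ = Σ l_x m(x):
  age 6: 0.662 × 0 = 0.0000
  age 7: 0.460 × 23 = 10.5800
  age 8: 0.350 × 13 = 4.5500
  age 9: 0.250 × 38 = 9.5000
  age 10: 0.200 × 11 = 2.2000
R₀ = 0.0000 + 10.5800 + 4.5500 + 9.5000 + 2.2000 = 26.8300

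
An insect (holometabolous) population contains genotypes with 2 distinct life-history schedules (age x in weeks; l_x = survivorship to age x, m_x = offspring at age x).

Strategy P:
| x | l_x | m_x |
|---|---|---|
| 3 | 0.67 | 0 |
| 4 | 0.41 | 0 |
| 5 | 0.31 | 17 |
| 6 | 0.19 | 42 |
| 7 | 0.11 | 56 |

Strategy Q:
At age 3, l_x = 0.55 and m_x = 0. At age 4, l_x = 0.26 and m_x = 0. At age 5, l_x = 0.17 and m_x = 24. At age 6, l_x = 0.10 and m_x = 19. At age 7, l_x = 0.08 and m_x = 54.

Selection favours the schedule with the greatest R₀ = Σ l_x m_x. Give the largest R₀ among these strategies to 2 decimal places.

Strategy P: R₀ = 0.67×0 + 0.41×0 + 0.31×17 + 0.19×42 + 0.11×56 = 19.4100
Strategy Q: R₀ = 0.55×0 + 0.26×0 + 0.17×24 + 0.10×19 + 0.08×54 = 10.3000
Highest R₀: strategy P with 19.4100.

19.41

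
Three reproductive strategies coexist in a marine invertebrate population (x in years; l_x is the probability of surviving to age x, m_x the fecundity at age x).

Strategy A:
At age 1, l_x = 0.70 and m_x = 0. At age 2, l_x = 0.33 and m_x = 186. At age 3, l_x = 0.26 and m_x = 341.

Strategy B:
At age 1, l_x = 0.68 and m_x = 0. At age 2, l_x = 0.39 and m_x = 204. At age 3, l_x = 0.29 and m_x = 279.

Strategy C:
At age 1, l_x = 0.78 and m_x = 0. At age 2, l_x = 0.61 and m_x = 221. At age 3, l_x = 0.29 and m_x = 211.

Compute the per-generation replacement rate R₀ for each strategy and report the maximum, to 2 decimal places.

Strategy A: R₀ = 0.70×0 + 0.33×186 + 0.26×341 = 150.0400
Strategy B: R₀ = 0.68×0 + 0.39×204 + 0.29×279 = 160.4700
Strategy C: R₀ = 0.78×0 + 0.61×221 + 0.29×211 = 196.0000
Highest R₀: strategy C with 196.0000.

196.00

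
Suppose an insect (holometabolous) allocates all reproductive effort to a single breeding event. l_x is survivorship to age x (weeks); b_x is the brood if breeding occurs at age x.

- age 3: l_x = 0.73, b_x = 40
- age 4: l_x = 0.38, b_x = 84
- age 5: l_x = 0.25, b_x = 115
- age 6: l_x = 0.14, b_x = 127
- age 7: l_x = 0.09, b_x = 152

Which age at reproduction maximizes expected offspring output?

Expected offspring if breeding at age x = l_x × b_x:
  age 3: 0.73 × 40 = 29.200
  age 4: 0.38 × 84 = 31.920
  age 5: 0.25 × 115 = 28.750
  age 6: 0.14 × 127 = 17.780
  age 7: 0.09 × 152 = 13.680
Maximum at age 4 (31.920).

4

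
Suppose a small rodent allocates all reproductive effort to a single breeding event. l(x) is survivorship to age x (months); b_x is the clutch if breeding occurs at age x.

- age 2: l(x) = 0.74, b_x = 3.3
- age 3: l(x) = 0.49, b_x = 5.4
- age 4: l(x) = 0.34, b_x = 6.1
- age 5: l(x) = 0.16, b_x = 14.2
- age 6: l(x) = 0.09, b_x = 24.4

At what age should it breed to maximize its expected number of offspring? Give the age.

Expected offspring if breeding at age x = l(x) × b_x:
  age 2: 0.74 × 3.3 = 2.442
  age 3: 0.49 × 5.4 = 2.646
  age 4: 0.34 × 6.1 = 2.074
  age 5: 0.16 × 14.2 = 2.272
  age 6: 0.09 × 24.4 = 2.196
Maximum at age 3 (2.646).

3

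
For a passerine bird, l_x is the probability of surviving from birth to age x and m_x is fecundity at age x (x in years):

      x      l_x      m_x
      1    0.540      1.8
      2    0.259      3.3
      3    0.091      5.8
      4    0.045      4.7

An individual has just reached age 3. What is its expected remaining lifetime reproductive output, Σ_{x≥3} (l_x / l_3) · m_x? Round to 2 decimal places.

8.12

l_3 = 0.091. Conditional survival from age 3 to x is l_x / l_3.
  x=3: (0.091/0.091) × 5.8 = 5.8000
  x=4: (0.045/0.091) × 4.7 = 2.3242
Sum = 5.8000 + 2.3242 = 8.1242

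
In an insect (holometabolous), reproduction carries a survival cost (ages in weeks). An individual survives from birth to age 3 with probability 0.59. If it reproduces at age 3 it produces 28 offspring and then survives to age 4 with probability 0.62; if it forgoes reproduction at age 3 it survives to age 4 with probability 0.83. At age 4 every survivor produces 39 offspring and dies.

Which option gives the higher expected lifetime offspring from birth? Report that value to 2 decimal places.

30.79

breed at age 3: R₀ = 0.59 × (28 + 0.62 × 39) = 0.59 × 52.1800 = 30.7862
delay to age 4: R₀ = 0.59 × (0.83 × 39) = 0.59 × 32.3700 = 19.0983
Higher: breed at age 3 (30.7862).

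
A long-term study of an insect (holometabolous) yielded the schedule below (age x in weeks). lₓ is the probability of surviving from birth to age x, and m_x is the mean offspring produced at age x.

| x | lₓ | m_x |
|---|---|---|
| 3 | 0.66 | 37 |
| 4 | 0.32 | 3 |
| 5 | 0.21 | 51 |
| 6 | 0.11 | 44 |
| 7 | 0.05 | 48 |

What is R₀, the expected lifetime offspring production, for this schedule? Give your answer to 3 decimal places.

43.330

R₀ = Σ lₓ m_x:
  age 3: 0.66 × 37 = 24.4200
  age 4: 0.32 × 3 = 0.9600
  age 5: 0.21 × 51 = 10.7100
  age 6: 0.11 × 44 = 4.8400
  age 7: 0.05 × 48 = 2.4000
R₀ = 24.4200 + 0.9600 + 10.7100 + 4.8400 + 2.4000 = 43.3300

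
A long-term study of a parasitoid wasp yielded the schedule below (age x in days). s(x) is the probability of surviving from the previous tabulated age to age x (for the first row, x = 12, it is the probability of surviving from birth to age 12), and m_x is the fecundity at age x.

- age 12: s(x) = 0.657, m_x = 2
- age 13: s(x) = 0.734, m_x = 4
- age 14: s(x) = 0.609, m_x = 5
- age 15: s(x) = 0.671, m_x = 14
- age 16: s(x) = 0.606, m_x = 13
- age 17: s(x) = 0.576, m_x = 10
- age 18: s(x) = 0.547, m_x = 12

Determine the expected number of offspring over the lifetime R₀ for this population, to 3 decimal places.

Survivorship from birth: l_x = s_12·s_13·…·s_x.
  l_12 = 0.65700
  l_13 = 0.48224
  l_14 = 0.29368
  l_15 = 0.19706
  l_16 = 0.11942
  l_17 = 0.06879
  l_18 = 0.03763
R₀ = Σ l_x m_x:
  age 12: 0.65700 × 2 = 1.3140
  age 13: 0.48224 × 4 = 1.9290
  age 14: 0.29368 × 5 = 1.4684
  age 15: 0.19706 × 14 = 2.7588
  age 16: 0.11942 × 13 = 1.5525
  age 17: 0.06879 × 10 = 0.6879
  age 18: 0.03763 × 12 = 0.4516
R₀ = 1.3140 + 1.9290 + 1.4684 + 2.7588 + 1.5525 + 0.6879 + 0.4516 = 10.1621

10.162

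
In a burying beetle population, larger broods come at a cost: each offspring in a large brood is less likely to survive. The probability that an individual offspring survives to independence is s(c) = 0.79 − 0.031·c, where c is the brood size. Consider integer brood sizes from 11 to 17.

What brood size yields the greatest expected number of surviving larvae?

13

Expected surviving larvae = c × s(c):
  c=11: 11 × 0.449 = 4.939
  c=12: 12 × 0.418 = 5.016
  c=13: 13 × 0.387 = 5.031
  c=14: 14 × 0.356 = 4.984
  c=15: 15 × 0.325 = 4.875
  c=16: 16 × 0.294 = 4.704
  c=17: 17 × 0.263 = 4.471
Maximum at c = 13 (5.031 surviving larvae).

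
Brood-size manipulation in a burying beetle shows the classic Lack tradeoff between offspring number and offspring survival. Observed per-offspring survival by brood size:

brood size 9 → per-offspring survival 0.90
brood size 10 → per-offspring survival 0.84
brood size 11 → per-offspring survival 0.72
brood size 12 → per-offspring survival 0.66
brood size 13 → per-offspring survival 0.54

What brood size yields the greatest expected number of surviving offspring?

Expected surviving offspring = c × s(c):
  c=9: 9 × 0.90 = 8.100
  c=10: 10 × 0.84 = 8.400
  c=11: 11 × 0.72 = 7.920
  c=12: 12 × 0.66 = 7.920
  c=13: 13 × 0.54 = 7.020
Maximum at c = 10 (8.400 surviving offspring).

10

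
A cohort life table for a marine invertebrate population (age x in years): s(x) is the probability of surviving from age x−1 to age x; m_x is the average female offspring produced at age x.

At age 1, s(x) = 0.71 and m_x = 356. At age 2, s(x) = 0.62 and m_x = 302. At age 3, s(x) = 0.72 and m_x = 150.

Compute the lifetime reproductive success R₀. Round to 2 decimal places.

433.24

Survivorship from birth: l_x = s_1·s_2·…·s_x.
  l_1 = 0.71000
  l_2 = 0.44020
  l_3 = 0.31694
R₀ = Σ l_x m_x:
  age 1: 0.71000 × 356 = 252.7600
  age 2: 0.44020 × 302 = 132.9404
  age 3: 0.31694 × 150 = 47.5410
R₀ = 252.7600 + 132.9404 + 47.5410 = 433.2414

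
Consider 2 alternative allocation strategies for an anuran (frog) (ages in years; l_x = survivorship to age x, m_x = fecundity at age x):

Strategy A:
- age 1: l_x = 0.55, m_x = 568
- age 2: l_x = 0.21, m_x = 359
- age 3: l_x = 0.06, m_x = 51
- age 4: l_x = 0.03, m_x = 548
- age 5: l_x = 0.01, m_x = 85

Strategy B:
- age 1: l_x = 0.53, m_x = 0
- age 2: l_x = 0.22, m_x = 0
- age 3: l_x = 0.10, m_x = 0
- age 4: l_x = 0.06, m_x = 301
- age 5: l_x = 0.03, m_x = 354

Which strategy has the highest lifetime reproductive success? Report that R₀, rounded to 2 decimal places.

Strategy A: R₀ = 0.55×568 + 0.21×359 + 0.06×51 + 0.03×548 + 0.01×85 = 408.1400
Strategy B: R₀ = 0.53×0 + 0.22×0 + 0.10×0 + 0.06×301 + 0.03×354 = 28.6800
Highest R₀: strategy A with 408.1400.

408.14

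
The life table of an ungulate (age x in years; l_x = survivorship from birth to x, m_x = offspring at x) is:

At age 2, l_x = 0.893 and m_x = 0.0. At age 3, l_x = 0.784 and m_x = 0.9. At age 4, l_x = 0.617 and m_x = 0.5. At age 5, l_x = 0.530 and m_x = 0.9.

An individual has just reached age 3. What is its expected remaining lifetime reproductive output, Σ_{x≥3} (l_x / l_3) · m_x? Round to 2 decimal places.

1.90

l_3 = 0.784. Conditional survival from age 3 to x is l_x / l_3.
  x=3: (0.784/0.784) × 0.9 = 0.9000
  x=4: (0.617/0.784) × 0.5 = 0.3935
  x=5: (0.530/0.784) × 0.9 = 0.6084
Sum = 0.9000 + 0.3935 + 0.6084 = 1.9019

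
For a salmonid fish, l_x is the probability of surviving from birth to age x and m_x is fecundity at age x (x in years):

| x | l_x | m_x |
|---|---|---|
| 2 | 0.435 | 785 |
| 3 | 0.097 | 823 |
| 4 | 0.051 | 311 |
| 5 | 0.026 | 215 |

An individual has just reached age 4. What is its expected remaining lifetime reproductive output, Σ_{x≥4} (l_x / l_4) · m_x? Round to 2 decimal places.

420.61

l_4 = 0.051. Conditional survival from age 4 to x is l_x / l_4.
  x=4: (0.051/0.051) × 311 = 311.0000
  x=5: (0.026/0.051) × 215 = 109.6078
Sum = 311.0000 + 109.6078 = 420.6078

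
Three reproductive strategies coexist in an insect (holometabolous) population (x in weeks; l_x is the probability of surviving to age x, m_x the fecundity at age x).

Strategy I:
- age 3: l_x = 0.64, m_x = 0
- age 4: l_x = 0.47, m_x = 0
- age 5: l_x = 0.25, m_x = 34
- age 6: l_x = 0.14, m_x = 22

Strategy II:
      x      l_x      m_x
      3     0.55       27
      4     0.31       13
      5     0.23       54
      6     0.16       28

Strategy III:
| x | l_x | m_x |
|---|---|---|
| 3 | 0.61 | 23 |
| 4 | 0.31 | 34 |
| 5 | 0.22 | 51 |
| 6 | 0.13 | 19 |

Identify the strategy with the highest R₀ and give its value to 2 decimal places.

Strategy I: R₀ = 0.64×0 + 0.47×0 + 0.25×34 + 0.14×22 = 11.5800
Strategy II: R₀ = 0.55×27 + 0.31×13 + 0.23×54 + 0.16×28 = 35.7800
Strategy III: R₀ = 0.61×23 + 0.31×34 + 0.22×51 + 0.13×19 = 38.2600
Highest R₀: strategy III with 38.2600.

38.26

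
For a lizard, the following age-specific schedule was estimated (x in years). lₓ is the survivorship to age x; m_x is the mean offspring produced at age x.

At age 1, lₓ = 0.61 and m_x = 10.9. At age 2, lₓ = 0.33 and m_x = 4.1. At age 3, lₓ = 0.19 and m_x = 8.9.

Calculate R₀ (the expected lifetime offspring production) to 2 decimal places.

9.69

R₀ = Σ lₓ m_x:
  age 1: 0.61 × 10.9 = 6.6490
  age 2: 0.33 × 4.1 = 1.3530
  age 3: 0.19 × 8.9 = 1.6910
R₀ = 6.6490 + 1.3530 + 1.6910 = 9.6930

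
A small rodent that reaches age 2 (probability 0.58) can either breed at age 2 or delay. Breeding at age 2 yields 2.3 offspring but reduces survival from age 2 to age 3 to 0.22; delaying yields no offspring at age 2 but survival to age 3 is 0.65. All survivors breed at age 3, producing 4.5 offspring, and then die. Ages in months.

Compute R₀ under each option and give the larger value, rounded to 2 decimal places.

breed at age 2: R₀ = 0.58 × (2.3 + 0.22 × 4.5) = 0.58 × 3.2900 = 1.9082
delay to age 3: R₀ = 0.58 × (0.65 × 4.5) = 0.58 × 2.9250 = 1.6965
Higher: breed at age 2 (1.9082).

1.91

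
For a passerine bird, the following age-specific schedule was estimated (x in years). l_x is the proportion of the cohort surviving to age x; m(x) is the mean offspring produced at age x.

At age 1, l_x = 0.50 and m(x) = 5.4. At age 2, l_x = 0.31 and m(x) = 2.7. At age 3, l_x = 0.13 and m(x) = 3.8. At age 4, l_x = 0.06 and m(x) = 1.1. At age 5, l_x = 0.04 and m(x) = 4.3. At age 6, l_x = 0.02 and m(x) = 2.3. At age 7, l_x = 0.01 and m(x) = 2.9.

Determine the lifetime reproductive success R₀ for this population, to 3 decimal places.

4.344

R₀ = Σ l_x m(x):
  age 1: 0.50 × 5.4 = 2.7000
  age 2: 0.31 × 2.7 = 0.8370
  age 3: 0.13 × 3.8 = 0.4940
  age 4: 0.06 × 1.1 = 0.0660
  age 5: 0.04 × 4.3 = 0.1720
  age 6: 0.02 × 2.3 = 0.0460
  age 7: 0.01 × 2.9 = 0.0290
R₀ = 2.7000 + 0.8370 + 0.4940 + 0.0660 + 0.1720 + 0.0460 + 0.0290 = 4.3440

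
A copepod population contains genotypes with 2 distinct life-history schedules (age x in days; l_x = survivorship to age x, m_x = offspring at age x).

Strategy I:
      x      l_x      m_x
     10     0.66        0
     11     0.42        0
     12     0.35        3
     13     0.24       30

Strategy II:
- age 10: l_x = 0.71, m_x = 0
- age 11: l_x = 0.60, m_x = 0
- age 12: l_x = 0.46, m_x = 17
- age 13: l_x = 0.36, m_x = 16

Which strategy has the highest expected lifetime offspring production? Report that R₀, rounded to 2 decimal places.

Strategy I: R₀ = 0.66×0 + 0.42×0 + 0.35×3 + 0.24×30 = 8.2500
Strategy II: R₀ = 0.71×0 + 0.60×0 + 0.46×17 + 0.36×16 = 13.5800
Highest R₀: strategy II with 13.5800.

13.58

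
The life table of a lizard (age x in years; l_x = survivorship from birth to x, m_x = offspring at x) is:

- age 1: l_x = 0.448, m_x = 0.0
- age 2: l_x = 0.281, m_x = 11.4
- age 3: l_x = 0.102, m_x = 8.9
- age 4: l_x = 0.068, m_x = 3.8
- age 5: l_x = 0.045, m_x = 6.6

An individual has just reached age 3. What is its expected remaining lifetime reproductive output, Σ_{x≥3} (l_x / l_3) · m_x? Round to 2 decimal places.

l_3 = 0.102. Conditional survival from age 3 to x is l_x / l_3.
  x=3: (0.102/0.102) × 8.9 = 8.9000
  x=4: (0.068/0.102) × 3.8 = 2.5333
  x=5: (0.045/0.102) × 6.6 = 2.9118
Sum = 8.9000 + 2.5333 + 2.9118 = 14.3451

14.35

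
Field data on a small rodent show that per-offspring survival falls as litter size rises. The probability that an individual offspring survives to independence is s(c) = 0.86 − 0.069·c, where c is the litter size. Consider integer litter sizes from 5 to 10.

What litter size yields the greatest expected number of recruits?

6

Expected recruits = c × s(c):
  c=5: 5 × 0.515 = 2.575
  c=6: 6 × 0.446 = 2.676
  c=7: 7 × 0.377 = 2.639
  c=8: 8 × 0.308 = 2.464
  c=9: 9 × 0.239 = 2.151
  c=10: 10 × 0.170 = 1.700
Maximum at c = 6 (2.676 recruits).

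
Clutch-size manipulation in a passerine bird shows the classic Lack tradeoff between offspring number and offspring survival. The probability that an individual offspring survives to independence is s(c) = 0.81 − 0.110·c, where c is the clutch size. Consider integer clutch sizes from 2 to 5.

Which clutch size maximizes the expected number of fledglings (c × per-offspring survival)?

4

Expected fledglings = c × s(c):
  c=2: 2 × 0.590 = 1.180
  c=3: 3 × 0.480 = 1.440
  c=4: 4 × 0.370 = 1.480
  c=5: 5 × 0.260 = 1.300
Maximum at c = 4 (1.480 fledglings).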